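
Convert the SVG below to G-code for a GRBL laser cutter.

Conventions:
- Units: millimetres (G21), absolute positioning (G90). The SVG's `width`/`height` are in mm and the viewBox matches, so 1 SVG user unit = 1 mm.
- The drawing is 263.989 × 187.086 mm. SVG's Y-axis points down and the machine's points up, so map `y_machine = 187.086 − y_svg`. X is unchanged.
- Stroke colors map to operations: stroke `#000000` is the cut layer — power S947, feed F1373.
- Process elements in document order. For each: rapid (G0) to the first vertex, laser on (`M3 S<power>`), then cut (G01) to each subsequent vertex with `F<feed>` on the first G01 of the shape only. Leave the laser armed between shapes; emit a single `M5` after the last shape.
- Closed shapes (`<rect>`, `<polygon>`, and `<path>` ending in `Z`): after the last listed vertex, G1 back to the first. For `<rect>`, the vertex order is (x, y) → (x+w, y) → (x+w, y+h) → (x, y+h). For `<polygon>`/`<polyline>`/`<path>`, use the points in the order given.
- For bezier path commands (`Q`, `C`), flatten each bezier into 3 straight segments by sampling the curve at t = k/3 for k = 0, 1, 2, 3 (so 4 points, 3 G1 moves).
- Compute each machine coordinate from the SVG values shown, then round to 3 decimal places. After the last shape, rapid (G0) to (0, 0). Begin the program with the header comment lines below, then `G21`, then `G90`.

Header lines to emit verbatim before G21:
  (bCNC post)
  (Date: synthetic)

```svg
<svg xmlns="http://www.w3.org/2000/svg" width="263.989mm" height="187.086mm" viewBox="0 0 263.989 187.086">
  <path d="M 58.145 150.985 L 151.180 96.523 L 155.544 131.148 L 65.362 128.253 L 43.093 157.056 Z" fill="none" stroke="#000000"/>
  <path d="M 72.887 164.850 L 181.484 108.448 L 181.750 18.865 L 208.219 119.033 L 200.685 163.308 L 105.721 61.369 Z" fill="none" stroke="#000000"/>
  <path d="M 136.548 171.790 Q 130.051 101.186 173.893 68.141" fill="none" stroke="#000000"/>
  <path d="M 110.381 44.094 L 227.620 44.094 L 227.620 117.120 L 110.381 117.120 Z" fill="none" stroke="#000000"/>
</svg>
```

(bCNC post)
(Date: synthetic)
G21
G90
G0 X58.145 Y36.101
M3 S947
G01 X151.180 Y90.563 F1373
G01 X155.544 Y55.938
G01 X65.362 Y58.833
G01 X43.093 Y30.030
G01 X58.145 Y36.101
G0 X72.887 Y22.236
M3 S947
G01 X181.484 Y78.638 F1373
G01 X181.750 Y168.221
G01 X208.219 Y68.053
G01 X200.685 Y23.778
G01 X105.721 Y125.717
G01 X72.887 Y22.236
G0 X136.548 Y15.296
M3 S947
G01 X137.810 Y58.192 F1373
G01 X150.258 Y92.742
G01 X173.893 Y118.945
G0 X110.381 Y142.992
M3 S947
G01 X227.620 Y142.992 F1373
G01 X227.620 Y69.966
G01 X110.381 Y69.966
G01 X110.381 Y142.992
M5
G0 X0.000 Y0.000

viewBox `0 0 263.989 187.086` with mm width/height → 1 unit = 1 mm. Flip: y_m = 187.086 − y_svg.

**Shape 1** — `<path>` closed polygon, stroke `#000000` → cut (S947, F1373). Machine vertices: (58.145,36.101) → (151.180,90.563) → (155.544,55.938) → (65.362,58.833) → (43.093,30.030) → (58.145,36.101). Closed: final G1 returns to the first vertex.

**Shape 2** — `<path>` closed polygon, stroke `#000000` → cut (S947, F1373). Machine vertices: (72.887,22.236) → (181.484,78.638) → (181.750,168.221) → (208.219,68.053) → (200.685,23.778) → (105.721,125.717) → (72.887,22.236). Closed: final G1 returns to the first vertex.

**Shape 3** — `<path>` quadratic bezier, stroke `#000000` → cut (S947, F1373). Control points (SVG): P0=(136.548,171.790), P1=(130.051,101.186), P2=(173.893,68.141); sampled at t=k/3. Machine vertices: (136.548,15.296) → (137.810,58.192) → (150.258,92.742) → (173.893,118.945). Open path.

**Shape 4** — `<path>` rectangle, stroke `#000000` → cut (S947, F1373). Machine vertices: (110.381,142.992) → (227.620,142.992) → (227.620,69.966) → (110.381,69.966) → (110.381,142.992). Closed: final G1 returns to the first vertex.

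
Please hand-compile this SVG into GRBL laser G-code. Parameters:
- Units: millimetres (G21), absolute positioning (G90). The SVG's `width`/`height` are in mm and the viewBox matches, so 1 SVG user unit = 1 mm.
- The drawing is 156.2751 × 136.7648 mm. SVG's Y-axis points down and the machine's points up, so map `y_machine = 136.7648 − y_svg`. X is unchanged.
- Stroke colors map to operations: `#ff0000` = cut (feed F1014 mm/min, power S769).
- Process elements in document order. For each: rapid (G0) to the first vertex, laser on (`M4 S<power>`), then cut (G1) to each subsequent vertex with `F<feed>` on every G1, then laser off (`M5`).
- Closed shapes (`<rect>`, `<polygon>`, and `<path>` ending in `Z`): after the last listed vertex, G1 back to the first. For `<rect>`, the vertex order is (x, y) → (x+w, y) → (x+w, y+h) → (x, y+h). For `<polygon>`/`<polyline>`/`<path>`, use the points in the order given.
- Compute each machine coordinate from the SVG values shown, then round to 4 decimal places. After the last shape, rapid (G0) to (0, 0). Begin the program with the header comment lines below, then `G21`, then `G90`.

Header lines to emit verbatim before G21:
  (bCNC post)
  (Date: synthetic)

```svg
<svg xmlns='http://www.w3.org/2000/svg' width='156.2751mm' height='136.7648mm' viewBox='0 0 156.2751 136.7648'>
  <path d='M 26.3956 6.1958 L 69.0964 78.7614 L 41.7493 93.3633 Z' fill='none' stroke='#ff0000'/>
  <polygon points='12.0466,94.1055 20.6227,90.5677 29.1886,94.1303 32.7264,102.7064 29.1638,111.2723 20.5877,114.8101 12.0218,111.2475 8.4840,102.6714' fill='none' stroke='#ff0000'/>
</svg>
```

viewBox `0 0 156.2751 136.7648` with mm width/height → 1 unit = 1 mm. Flip: y_m = 136.7648 − y_svg.

**Shape 1** — `<path>` closed polygon, stroke `#ff0000` → cut (S769, F1014). Machine vertices: (26.3956,130.5690) → (69.0964,58.0034) → (41.7493,43.4015) → (26.3956,130.5690). Closed: final G1 returns to the first vertex.

**Shape 2** — `<polygon>` regular polygon, stroke `#ff0000` → cut (S769, F1014). Machine vertices: (12.0466,42.6593) → (20.6227,46.1971) → (29.1886,42.6345) → (32.7264,34.0584) → (29.1638,25.4925) → (20.5877,21.9547) → (12.0218,25.5173) → (8.4840,34.0934) → (12.0466,42.6593). Closed: final G1 returns to the first vertex.

(bCNC post)
(Date: synthetic)
G21
G90
G0 X26.3956 Y130.5690
M4 S769
G1 X69.0964 Y58.0034 F1014
G1 X41.7493 Y43.4015 F1014
G1 X26.3956 Y130.5690 F1014
M5
G0 X12.0466 Y42.6593
M4 S769
G1 X20.6227 Y46.1971 F1014
G1 X29.1886 Y42.6345 F1014
G1 X32.7264 Y34.0584 F1014
G1 X29.1638 Y25.4925 F1014
G1 X20.5877 Y21.9547 F1014
G1 X12.0218 Y25.5173 F1014
G1 X8.4840 Y34.0934 F1014
G1 X12.0466 Y42.6593 F1014
M5
G0 X0.0000 Y0.0000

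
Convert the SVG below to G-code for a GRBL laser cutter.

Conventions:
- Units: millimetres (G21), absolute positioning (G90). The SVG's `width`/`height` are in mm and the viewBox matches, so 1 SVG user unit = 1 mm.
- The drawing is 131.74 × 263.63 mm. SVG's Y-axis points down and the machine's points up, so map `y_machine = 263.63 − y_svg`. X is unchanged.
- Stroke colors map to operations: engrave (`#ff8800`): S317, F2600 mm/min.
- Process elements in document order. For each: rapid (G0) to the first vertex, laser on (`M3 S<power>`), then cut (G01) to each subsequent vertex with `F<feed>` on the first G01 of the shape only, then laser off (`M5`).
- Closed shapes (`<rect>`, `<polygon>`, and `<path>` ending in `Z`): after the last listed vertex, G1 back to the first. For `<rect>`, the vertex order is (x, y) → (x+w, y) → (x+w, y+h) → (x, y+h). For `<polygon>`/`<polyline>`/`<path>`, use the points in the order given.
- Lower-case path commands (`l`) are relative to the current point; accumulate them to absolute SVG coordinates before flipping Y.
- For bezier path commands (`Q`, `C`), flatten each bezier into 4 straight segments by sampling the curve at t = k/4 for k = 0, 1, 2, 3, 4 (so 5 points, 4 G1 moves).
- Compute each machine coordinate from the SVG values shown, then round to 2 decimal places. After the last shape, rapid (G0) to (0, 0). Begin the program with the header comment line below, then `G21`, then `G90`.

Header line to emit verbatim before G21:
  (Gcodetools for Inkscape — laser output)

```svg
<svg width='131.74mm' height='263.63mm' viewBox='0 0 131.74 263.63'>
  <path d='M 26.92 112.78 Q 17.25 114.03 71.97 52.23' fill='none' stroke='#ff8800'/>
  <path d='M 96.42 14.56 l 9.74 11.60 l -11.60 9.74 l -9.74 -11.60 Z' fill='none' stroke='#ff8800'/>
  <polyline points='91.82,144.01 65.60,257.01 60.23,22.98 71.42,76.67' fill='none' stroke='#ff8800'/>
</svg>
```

(Gcodetools for Inkscape — laser output)
G21
G90
G0 X26.92 Y150.85
M3 S317
G01 X26.11 Y154.17 F2600
G01 X33.35 Y165.36
G01 X48.63 Y184.44
G01 X71.97 Y211.40
M5
G0 X96.42 Y249.07
M3 S317
G01 X106.16 Y237.47 F2600
G01 X94.56 Y227.73
G01 X84.82 Y239.33
G01 X96.42 Y249.07
M5
G0 X91.82 Y119.62
M3 S317
G01 X65.60 Y6.62 F2600
G01 X60.23 Y240.65
G01 X71.42 Y186.96
M5
G0 X0.00 Y0.00

1 u = 1 mm; y_m = 263.63 − y.

[1] `<path>` quadratic bezier, #ff8800→engrave S317 F2600: (26.92,150.85) → (26.11,154.17) → (33.35,165.36) → (48.63,184.44) → (71.97,211.40)

[2] `<path>` regular polygon, #ff8800→engrave S317 F2600: (96.42,249.07) → (106.16,237.47) → (94.56,227.73) → (84.82,239.33) → (96.42,249.07) (closed)

[3] `<polyline>` open polyline, #ff8800→engrave S317 F2600: (91.82,119.62) → (65.60,6.62) → (60.23,240.65) → (71.42,186.96)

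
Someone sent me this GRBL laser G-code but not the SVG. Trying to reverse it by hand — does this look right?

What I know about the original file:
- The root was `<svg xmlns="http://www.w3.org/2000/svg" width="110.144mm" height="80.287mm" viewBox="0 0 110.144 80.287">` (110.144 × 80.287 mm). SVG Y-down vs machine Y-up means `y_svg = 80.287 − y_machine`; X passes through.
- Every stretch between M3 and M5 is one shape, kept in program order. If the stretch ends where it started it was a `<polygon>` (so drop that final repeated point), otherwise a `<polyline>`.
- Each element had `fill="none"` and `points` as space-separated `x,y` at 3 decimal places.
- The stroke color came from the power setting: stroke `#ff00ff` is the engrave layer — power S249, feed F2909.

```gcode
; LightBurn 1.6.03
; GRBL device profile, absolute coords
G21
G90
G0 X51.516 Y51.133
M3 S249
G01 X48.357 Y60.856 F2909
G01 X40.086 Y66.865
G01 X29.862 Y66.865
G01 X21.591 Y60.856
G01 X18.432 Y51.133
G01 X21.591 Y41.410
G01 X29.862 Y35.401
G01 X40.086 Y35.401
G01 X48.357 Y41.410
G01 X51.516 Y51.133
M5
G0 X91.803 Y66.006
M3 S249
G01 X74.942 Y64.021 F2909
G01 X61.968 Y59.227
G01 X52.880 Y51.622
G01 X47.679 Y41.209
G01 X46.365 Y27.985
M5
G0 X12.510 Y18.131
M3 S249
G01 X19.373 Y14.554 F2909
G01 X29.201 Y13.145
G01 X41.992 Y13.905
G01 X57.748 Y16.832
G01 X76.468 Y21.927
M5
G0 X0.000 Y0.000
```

Machine Y-up, SVG Y-down with viewBox height 80.287, so y_svg = 80.287 − y_machine; X carries over. Every run uses S249, so all elements get stroke `#ff00ff` (engrave).

Run 1: The run returns to its start, so emit a `<polygon>` with points (Y-flipped): 51.516,29.154 48.357,19.431 40.086,13.422 29.862,13.422 21.591,19.431 18.432,29.154 21.591,38.877 29.862,44.886 40.086,44.886 48.357,38.877.

Run 2: The run is open, so emit a `<polyline>` with points (Y-flipped): 91.803,14.281 74.942,16.266 61.968,21.060 52.880,28.665 47.679,39.078 46.365,52.302.

Run 3: The run is open, so emit a `<polyline>` with points (Y-flipped): 12.510,62.156 19.373,65.733 29.201,67.142 41.992,66.382 57.748,63.455 76.468,58.360.

<svg xmlns="http://www.w3.org/2000/svg" width="110.144mm" height="80.287mm" viewBox="0 0 110.144 80.287">
  <polygon points="51.516,29.154 48.357,19.431 40.086,13.422 29.862,13.422 21.591,19.431 18.432,29.154 21.591,38.877 29.862,44.886 40.086,44.886 48.357,38.877" fill="none" stroke="#ff00ff"/>
  <polyline points="91.803,14.281 74.942,16.266 61.968,21.060 52.880,28.665 47.679,39.078 46.365,52.302" fill="none" stroke="#ff00ff"/>
  <polyline points="12.510,62.156 19.373,65.733 29.201,67.142 41.992,66.382 57.748,63.455 76.468,58.360" fill="none" stroke="#ff00ff"/>
</svg>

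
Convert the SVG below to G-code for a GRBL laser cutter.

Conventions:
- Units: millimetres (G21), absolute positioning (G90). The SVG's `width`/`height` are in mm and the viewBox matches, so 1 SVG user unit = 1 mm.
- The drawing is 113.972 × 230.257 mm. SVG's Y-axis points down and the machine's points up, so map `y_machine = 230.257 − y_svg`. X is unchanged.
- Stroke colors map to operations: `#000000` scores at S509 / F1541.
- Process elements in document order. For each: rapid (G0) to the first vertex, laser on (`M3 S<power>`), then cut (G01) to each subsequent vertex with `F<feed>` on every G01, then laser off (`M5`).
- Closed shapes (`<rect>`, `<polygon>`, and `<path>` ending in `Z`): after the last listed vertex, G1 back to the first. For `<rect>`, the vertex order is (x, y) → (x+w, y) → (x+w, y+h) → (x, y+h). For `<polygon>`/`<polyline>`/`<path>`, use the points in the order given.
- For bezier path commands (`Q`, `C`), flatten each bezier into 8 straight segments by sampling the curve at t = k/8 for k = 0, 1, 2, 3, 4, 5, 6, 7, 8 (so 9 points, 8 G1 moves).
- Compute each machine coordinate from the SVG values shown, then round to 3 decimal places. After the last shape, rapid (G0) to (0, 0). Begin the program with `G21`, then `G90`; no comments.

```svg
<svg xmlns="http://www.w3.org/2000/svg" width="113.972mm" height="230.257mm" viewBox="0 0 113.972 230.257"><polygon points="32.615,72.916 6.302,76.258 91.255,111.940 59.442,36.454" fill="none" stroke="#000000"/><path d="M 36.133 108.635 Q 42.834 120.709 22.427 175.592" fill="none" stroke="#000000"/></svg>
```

G21
G90
G0 X32.615 Y157.341
M3 S509
G01 X6.302 Y153.999 F1541
G01 X91.255 Y118.317 F1541
G01 X59.442 Y193.803 F1541
G01 X32.615 Y157.341 F1541
M5
G0 X36.133 Y121.622
M3 S509
G01 X37.385 Y117.935 F1541
G01 X37.789 Y112.909 F1541
G01 X37.347 Y106.546 F1541
G01 X36.057 Y98.846 F1541
G01 X33.920 Y89.807 F1541
G01 X30.936 Y79.431 F1541
G01 X27.105 Y67.717 F1541
G01 X22.427 Y54.665 F1541
M5
G0 X0.000 Y0.000

Since the viewBox matches the mm dimensions, user units are millimetres directly. The only transform is the Y-flip y_m = 230.257 − y_svg.

Shape 1 is a closed polygon drawn with `<polygon>`. Its stroke #000000 means score at S509, F1541. After flipping Y the toolpath is (32.615,157.341) → (6.302,153.999) → (91.255,118.317) → (59.442,193.803) → (32.615,157.341), returning to the start.

Shape 2 is a quadratic bezier drawn with `<path>`. Its stroke #000000 means score at S509, F1541. After flipping Y the toolpath is (36.133,121.622) → (37.385,117.935) → (37.789,112.909) → (37.347,106.546) → (36.057,98.846) → (33.920,89.807) → (30.936,79.431) → (27.105,67.717) → (22.427,54.665).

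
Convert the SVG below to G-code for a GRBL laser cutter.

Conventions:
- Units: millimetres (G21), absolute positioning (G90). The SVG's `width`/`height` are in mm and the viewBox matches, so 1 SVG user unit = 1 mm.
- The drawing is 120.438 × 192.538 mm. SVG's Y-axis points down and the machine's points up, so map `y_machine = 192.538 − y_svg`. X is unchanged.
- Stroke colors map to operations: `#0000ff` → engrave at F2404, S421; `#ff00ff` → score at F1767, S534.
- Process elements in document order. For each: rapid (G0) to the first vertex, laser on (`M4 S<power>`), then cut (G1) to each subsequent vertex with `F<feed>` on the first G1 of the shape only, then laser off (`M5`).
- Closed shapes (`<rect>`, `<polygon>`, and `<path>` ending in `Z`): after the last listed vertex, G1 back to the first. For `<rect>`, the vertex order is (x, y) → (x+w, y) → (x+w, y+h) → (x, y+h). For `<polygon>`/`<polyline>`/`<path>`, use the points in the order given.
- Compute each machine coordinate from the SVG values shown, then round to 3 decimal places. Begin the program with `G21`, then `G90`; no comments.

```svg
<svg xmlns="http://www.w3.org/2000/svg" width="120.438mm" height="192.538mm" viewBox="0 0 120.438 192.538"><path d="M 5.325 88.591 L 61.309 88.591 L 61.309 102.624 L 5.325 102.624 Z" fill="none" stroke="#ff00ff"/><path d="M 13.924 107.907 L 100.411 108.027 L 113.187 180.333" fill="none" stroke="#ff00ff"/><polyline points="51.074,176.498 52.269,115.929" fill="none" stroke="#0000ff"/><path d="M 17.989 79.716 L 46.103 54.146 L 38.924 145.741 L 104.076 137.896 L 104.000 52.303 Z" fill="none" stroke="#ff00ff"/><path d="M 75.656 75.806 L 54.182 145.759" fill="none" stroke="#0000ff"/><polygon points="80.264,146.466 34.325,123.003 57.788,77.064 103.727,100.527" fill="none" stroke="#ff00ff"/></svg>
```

Since the viewBox matches the mm dimensions, user units are millimetres directly. The only transform is the Y-flip y_m = 192.538 − y_svg.

Shape 1 is a rectangle drawn with `<path>`. Its stroke #ff00ff means score at S534, F1767. After flipping Y the toolpath is (5.325,103.947) → (61.309,103.947) → (61.309,89.914) → (5.325,89.914) → (5.325,103.947), returning to the start.

Shape 2 is a open polyline drawn with `<path>`. Its stroke #ff00ff means score at S534, F1767. After flipping Y the toolpath is (13.924,84.631) → (100.411,84.511) → (113.187,12.205).

Shape 3 is a line segment drawn with `<polyline>`. Its stroke #0000ff means engrave at S421, F2404. After flipping Y the toolpath is (51.074,16.040) → (52.269,76.609).

Shape 4 is a closed polygon drawn with `<path>`. Its stroke #ff00ff means score at S534, F1767. After flipping Y the toolpath is (17.989,112.822) → (46.103,138.392) → (38.924,46.797) → (104.076,54.642) → (104.000,140.235) → (17.989,112.822), returning to the start.

Shape 5 is a line segment drawn with `<path>`. Its stroke #0000ff means engrave at S421, F2404. After flipping Y the toolpath is (75.656,116.732) → (54.182,46.779).

Shape 6 is a regular polygon drawn with `<polygon>`. Its stroke #ff00ff means score at S534, F1767. After flipping Y the toolpath is (80.264,46.072) → (34.325,69.535) → (57.788,115.474) → (103.727,92.011) → (80.264,46.072), returning to the start.

G21
G90
G0 X5.325 Y103.947
M4 S534
G1 X61.309 Y103.947 F1767
G1 X61.309 Y89.914
G1 X5.325 Y89.914
G1 X5.325 Y103.947
M5
G0 X13.924 Y84.631
M4 S534
G1 X100.411 Y84.511 F1767
G1 X113.187 Y12.205
M5
G0 X51.074 Y16.040
M4 S421
G1 X52.269 Y76.609 F2404
M5
G0 X17.989 Y112.822
M4 S534
G1 X46.103 Y138.392 F1767
G1 X38.924 Y46.797
G1 X104.076 Y54.642
G1 X104.000 Y140.235
G1 X17.989 Y112.822
M5
G0 X75.656 Y116.732
M4 S421
G1 X54.182 Y46.779 F2404
M5
G0 X80.264 Y46.072
M4 S534
G1 X34.325 Y69.535 F1767
G1 X57.788 Y115.474
G1 X103.727 Y92.011
G1 X80.264 Y46.072
M5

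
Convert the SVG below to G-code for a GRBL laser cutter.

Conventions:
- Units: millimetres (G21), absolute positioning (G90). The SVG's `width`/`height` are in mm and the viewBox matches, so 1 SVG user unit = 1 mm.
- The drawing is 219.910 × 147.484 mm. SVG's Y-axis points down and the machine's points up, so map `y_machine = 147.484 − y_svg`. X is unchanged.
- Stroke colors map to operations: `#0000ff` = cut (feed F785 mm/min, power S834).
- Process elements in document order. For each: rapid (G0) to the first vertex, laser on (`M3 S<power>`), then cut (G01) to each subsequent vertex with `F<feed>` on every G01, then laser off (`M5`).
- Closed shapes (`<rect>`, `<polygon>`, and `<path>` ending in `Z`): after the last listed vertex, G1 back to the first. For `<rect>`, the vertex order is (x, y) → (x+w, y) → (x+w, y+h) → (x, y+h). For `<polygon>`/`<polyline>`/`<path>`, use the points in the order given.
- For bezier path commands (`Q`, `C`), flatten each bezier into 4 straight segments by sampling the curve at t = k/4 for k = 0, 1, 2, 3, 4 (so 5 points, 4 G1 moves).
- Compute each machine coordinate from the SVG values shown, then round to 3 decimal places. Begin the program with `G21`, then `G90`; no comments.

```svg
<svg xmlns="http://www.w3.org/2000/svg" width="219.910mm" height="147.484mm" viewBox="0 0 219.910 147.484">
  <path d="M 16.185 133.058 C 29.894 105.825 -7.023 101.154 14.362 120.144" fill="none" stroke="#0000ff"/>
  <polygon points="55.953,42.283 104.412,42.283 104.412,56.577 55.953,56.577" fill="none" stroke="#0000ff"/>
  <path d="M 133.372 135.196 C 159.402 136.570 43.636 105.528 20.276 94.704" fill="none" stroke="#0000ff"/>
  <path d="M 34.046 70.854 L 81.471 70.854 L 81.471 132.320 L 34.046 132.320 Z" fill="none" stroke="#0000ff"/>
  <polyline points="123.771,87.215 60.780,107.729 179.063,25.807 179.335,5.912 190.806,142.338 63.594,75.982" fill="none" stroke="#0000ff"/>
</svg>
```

G21
G90
G0 X16.185 Y14.426
M3 S834
G01 X18.676 Y30.603 F785
G01 X12.395 Y38.217 F785
G01 X7.553 Y37.163 F785
G01 X14.362 Y27.340 F785
M5
G0 X55.953 Y105.201
M3 S834
G01 X104.412 Y105.201 F785
G01 X104.412 Y90.907 F785
G01 X55.953 Y90.907 F785
G01 X55.953 Y105.201 F785
M5
G0 X133.372 Y12.288
M3 S834
G01 X129.967 Y16.513 F785
G01 X95.345 Y27.960 F785
G01 X51.463 Y41.694 F785
G01 X20.276 Y52.780 F785
M5
G0 X34.046 Y76.630
M3 S834
G01 X81.471 Y76.630 F785
G01 X81.471 Y15.164 F785
G01 X34.046 Y15.164 F785
G01 X34.046 Y76.630 F785
M5
G0 X123.771 Y60.269
M3 S834
G01 X60.780 Y39.755 F785
G01 X179.063 Y121.677 F785
G01 X179.335 Y141.572 F785
G01 X190.806 Y5.146 F785
G01 X63.594 Y71.502 F785
M5

1 u = 1 mm; y_m = 147.484 − y.

[1] `<path>` cubic bezier, #0000ff→cut S834 F785: (16.185,14.426) → (18.676,30.603) → (12.395,38.217) → (7.553,37.163) → (14.362,27.340)

[2] `<polygon>` rectangle, #0000ff→cut S834 F785: (55.953,105.201) → (104.412,105.201) → (104.412,90.907) → (55.953,90.907) → (55.953,105.201) (closed)

[3] `<path>` cubic bezier, #0000ff→cut S834 F785: (133.372,12.288) → (129.967,16.513) → (95.345,27.960) → (51.463,41.694) → (20.276,52.780)

[4] `<path>` rectangle, #0000ff→cut S834 F785: (34.046,76.630) → (81.471,76.630) → (81.471,15.164) → (34.046,15.164) → (34.046,76.630) (closed)

[5] `<polyline>` open polyline, #0000ff→cut S834 F785: (123.771,60.269) → (60.780,39.755) → (179.063,121.677) → (179.335,141.572) → (190.806,5.146) → (63.594,71.502)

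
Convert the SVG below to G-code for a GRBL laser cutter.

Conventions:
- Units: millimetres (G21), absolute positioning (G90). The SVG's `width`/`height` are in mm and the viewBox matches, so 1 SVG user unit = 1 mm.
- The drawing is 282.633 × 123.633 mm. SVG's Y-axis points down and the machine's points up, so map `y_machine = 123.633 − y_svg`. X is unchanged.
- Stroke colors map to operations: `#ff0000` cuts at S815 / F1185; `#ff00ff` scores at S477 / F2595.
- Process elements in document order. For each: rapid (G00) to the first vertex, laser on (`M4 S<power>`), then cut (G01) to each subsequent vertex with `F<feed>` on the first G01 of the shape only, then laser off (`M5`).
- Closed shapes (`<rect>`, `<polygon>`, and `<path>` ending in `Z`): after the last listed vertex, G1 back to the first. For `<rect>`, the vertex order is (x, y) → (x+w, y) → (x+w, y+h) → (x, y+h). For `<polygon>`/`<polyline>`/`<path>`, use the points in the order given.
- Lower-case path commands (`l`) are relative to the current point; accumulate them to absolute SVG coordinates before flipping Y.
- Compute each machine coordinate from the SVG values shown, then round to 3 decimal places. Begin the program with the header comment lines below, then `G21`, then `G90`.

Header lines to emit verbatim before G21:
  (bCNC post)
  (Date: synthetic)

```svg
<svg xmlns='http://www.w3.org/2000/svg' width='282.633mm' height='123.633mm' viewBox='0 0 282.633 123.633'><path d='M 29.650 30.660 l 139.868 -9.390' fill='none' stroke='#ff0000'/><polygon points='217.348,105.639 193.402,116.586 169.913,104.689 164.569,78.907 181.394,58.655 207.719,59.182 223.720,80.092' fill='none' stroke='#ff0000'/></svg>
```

1 u = 1 mm; y_m = 123.633 − y.

[1] `<path>` line segment, #ff0000→cut S815 F1185: (29.650,92.973) → (169.518,102.363)

[2] `<polygon>` regular polygon, #ff0000→cut S815 F1185: (217.348,17.994) → (193.402,7.047) → (169.913,18.944) → (164.569,44.726) → (181.394,64.978) → (207.719,64.451) → (223.720,43.541) → (217.348,17.994) (closed)

(bCNC post)
(Date: synthetic)
G21
G90
G00 X29.650 Y92.973
M4 S815
G01 X169.518 Y102.363 F1185
M5
G00 X217.348 Y17.994
M4 S815
G01 X193.402 Y7.047 F1185
G01 X169.913 Y18.944
G01 X164.569 Y44.726
G01 X181.394 Y64.978
G01 X207.719 Y64.451
G01 X223.720 Y43.541
G01 X217.348 Y17.994
M5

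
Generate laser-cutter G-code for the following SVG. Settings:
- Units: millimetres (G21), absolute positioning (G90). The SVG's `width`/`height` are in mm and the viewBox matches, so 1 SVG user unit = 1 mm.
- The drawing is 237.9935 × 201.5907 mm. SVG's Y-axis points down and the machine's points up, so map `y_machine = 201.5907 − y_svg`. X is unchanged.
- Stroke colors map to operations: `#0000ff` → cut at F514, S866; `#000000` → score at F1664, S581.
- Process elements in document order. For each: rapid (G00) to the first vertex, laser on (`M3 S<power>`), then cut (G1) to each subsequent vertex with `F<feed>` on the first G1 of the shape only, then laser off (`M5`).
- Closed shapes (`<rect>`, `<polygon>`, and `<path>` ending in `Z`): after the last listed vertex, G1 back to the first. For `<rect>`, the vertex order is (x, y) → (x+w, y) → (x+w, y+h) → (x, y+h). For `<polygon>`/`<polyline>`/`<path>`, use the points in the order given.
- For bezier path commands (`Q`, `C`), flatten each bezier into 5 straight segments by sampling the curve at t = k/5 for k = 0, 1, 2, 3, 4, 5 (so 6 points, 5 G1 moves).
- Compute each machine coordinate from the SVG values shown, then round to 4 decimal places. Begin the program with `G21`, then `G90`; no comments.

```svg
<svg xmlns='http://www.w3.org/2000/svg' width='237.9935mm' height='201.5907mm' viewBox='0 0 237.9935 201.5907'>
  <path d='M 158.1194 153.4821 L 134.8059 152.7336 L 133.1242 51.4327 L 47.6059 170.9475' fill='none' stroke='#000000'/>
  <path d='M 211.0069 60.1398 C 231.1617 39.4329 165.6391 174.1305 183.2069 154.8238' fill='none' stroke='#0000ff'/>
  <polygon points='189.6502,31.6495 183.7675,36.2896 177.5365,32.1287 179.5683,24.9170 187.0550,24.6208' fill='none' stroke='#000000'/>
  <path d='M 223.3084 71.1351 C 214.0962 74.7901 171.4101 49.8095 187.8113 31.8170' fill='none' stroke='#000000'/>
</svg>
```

G21
G90
G00 X158.1194 Y48.1086
M3 S581
G1 X134.8059 Y48.8571 F1664
G1 X133.1242 Y150.1580
G1 X47.6059 Y30.6432
M5
G00 X211.0069 Y141.4509
M3 S866
G1 X214.1686 Y137.7018 F514
G1 X204.8686 Y111.5072
G1 X191.2078 Y77.7188
G1 X181.2869 Y51.1881
G1 X183.2069 Y46.7669
M5
G00 X189.6502 Y169.9412
M3 S581
G1 X183.7675 Y165.3011 F1664
G1 X177.5365 Y169.4620
G1 X179.5683 Y176.6737
G1 X187.0550 Y176.9699
G1 X189.6502 Y169.9412
M5
G00 X223.3084 Y130.4556
M3 S581
G1 X214.5047 Y131.4139 F1664
G1 X202.1102 Y137.5348
G1 X190.5678 Y147.1083
G1 X184.3206 Y158.4246
G1 X187.8113 Y169.7737
M5

Since the viewBox matches the mm dimensions, user units are millimetres directly. The only transform is the Y-flip y_m = 201.5907 − y_svg.

Shape 1 is a open polyline drawn with `<path>`. Its stroke #000000 means score at S581, F1664. After flipping Y the toolpath is (158.1194,48.1086) → (134.8059,48.8571) → (133.1242,150.1580) → (47.6059,30.6432).

Shape 2 is a cubic bezier drawn with `<path>`. Its stroke #0000ff means cut at S866, F514. After flipping Y the toolpath is (211.0069,141.4509) → (214.1686,137.7018) → (204.8686,111.5072) → (191.2078,77.7188) → (181.2869,51.1881) → (183.2069,46.7669).

Shape 3 is a regular polygon drawn with `<polygon>`. Its stroke #000000 means score at S581, F1664. After flipping Y the toolpath is (189.6502,169.9412) → (183.7675,165.3011) → (177.5365,169.4620) → (179.5683,176.6737) → (187.0550,176.9699) → (189.6502,169.9412), returning to the start.

Shape 4 is a cubic bezier drawn with `<path>`. Its stroke #000000 means score at S581, F1664. After flipping Y the toolpath is (223.3084,130.4556) → (214.5047,131.4139) → (202.1102,137.5348) → (190.5678,147.1083) → (184.3206,158.4246) → (187.8113,169.7737).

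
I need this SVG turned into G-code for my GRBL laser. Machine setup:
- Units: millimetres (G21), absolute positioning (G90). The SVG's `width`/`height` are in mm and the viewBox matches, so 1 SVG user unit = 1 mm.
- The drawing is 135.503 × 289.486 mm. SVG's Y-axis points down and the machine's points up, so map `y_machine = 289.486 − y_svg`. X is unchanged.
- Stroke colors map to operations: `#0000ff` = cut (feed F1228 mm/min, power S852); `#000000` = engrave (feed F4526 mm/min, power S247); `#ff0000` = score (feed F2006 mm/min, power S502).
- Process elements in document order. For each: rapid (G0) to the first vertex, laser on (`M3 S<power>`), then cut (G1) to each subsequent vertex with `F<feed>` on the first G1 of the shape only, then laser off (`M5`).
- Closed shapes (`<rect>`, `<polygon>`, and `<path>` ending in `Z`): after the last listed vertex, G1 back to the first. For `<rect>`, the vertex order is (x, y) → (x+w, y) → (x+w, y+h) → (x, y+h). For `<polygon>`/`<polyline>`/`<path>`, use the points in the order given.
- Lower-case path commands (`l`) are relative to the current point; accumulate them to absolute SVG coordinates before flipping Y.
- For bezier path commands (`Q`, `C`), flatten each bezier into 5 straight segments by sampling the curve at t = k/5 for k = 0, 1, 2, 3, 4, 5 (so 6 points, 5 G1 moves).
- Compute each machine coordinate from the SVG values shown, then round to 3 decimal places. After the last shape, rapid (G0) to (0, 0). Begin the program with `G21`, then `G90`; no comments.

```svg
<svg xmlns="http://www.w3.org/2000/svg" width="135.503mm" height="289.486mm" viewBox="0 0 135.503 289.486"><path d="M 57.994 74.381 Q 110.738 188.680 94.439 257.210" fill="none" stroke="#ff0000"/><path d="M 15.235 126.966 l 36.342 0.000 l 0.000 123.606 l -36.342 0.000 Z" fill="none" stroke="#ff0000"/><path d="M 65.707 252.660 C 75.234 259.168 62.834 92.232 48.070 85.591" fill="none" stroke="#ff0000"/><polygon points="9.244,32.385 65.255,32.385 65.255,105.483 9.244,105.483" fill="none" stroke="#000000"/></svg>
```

viewBox `0 0 135.503 289.486` with mm width/height → 1 unit = 1 mm. Flip: y_m = 289.486 − y_svg.

**Shape 1** — `<path>` quadratic bezier, stroke `#ff0000` → score (S502, F2006). Control points (SVG): P0=(57.994,74.381), P1=(110.738,188.680), P2=(94.439,257.210); sampled at t=k/5. Machine vertices: (57.994,215.105) → (76.330,171.216) → (89.142,130.989) → (96.431,94.423) → (98.197,61.519) → (94.439,32.276). Open path.

**Shape 2** — `<path>` rectangle, stroke `#ff0000` → score (S502, F2006). Machine vertices: (15.235,162.520) → (51.577,162.520) → (51.577,38.914) → (15.235,38.914) → (15.235,162.520). Closed: final G1 returns to the first vertex.

**Shape 3** — `<path>` cubic bezier, stroke `#ff0000` → score (S502, F2006). Control points (SVG): P0=(65.707,252.660), P1=(75.234,259.168), P2=(62.834,92.232), P3=(48.070,85.591); sampled at t=k/5. Machine vertices: (65.707,36.826) → (68.948,51.065) → (67.866,90.910) → (63.400,140.343) → (56.488,183.345) → (48.070,203.895). Open path.

**Shape 4** — `<polygon>` rectangle, stroke `#000000` → engrave (S247, F4526). Machine vertices: (9.244,257.101) → (65.255,257.101) → (65.255,184.003) → (9.244,184.003) → (9.244,257.101). Closed: final G1 returns to the first vertex.

G21
G90
G0 X57.994 Y215.105
M3 S502
G1 X76.330 Y171.216 F2006
G1 X89.142 Y130.989
G1 X96.431 Y94.423
G1 X98.197 Y61.519
G1 X94.439 Y32.276
M5
G0 X15.235 Y162.520
M3 S502
G1 X51.577 Y162.520 F2006
G1 X51.577 Y38.914
G1 X15.235 Y38.914
G1 X15.235 Y162.520
M5
G0 X65.707 Y36.826
M3 S502
G1 X68.948 Y51.065 F2006
G1 X67.866 Y90.910
G1 X63.400 Y140.343
G1 X56.488 Y183.345
G1 X48.070 Y203.895
M5
G0 X9.244 Y257.101
M3 S247
G1 X65.255 Y257.101 F4526
G1 X65.255 Y184.003
G1 X9.244 Y184.003
G1 X9.244 Y257.101
M5
G0 X0.000 Y0.000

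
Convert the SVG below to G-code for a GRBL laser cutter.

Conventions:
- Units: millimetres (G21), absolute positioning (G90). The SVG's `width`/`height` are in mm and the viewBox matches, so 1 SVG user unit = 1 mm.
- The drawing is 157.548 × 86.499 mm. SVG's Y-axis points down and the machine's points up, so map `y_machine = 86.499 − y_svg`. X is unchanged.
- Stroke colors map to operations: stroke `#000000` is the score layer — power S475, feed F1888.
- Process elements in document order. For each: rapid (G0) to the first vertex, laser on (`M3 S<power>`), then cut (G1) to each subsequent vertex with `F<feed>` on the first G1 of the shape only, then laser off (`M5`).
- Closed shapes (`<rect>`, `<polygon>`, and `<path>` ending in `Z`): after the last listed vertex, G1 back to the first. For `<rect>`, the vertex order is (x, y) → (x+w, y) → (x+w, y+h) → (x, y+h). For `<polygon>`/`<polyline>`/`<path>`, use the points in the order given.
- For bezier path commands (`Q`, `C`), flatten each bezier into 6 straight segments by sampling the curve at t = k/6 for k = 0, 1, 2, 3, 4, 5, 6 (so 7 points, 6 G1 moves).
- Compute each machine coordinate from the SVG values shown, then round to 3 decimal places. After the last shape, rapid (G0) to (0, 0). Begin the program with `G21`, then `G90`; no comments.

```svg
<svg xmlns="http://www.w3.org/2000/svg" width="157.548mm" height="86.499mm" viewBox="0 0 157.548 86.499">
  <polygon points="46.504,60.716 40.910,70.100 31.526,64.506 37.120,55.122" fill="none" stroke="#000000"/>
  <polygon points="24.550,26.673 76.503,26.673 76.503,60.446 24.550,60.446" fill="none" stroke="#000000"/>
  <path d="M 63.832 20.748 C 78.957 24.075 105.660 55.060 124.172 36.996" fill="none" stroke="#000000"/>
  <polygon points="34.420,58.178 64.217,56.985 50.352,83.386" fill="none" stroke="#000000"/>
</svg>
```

G21
G90
G0 X46.504 Y25.783
M3 S475
G1 X40.910 Y16.399 F1888
G1 X31.526 Y21.993
G1 X37.120 Y31.377
G1 X46.504 Y25.783
M5
G0 X24.550 Y59.826
M3 S475
G1 X76.503 Y59.826 F1888
G1 X76.503 Y26.053
G1 X24.550 Y26.053
G1 X24.550 Y59.826
M5
G0 X63.832 Y65.751
M3 S475
G1 X72.268 Y62.138 F1888
G1 X82.084 Y56.046
G1 X92.732 Y49.605
G1 X103.662 Y44.948
G1 X114.325 Y44.203
G1 X124.172 Y49.503
M5
G0 X34.420 Y28.321
M3 S475
G1 X64.217 Y29.514 F1888
G1 X50.352 Y3.113
G1 X34.420 Y28.321
M5
G0 X0.000 Y0.000

1 u = 1 mm; y_m = 86.499 − y.

[1] `<polygon>` regular polygon, #000000→score S475 F1888: (46.504,25.783) → (40.910,16.399) → (31.526,21.993) → (37.120,31.377) → (46.504,25.783) (closed)

[2] `<polygon>` rectangle, #000000→score S475 F1888: (24.550,59.826) → (76.503,59.826) → (76.503,26.053) → (24.550,26.053) → (24.550,59.826) (closed)

[3] `<path>` cubic bezier, #000000→score S475 F1888: (63.832,65.751) → (72.268,62.138) → (82.084,56.046) → (92.732,49.605) → (103.662,44.948) → (114.325,44.203) → (124.172,49.503)

[4] `<polygon>` regular polygon, #000000→score S475 F1888: (34.420,28.321) → (64.217,29.514) → (50.352,3.113) → (34.420,28.321) (closed)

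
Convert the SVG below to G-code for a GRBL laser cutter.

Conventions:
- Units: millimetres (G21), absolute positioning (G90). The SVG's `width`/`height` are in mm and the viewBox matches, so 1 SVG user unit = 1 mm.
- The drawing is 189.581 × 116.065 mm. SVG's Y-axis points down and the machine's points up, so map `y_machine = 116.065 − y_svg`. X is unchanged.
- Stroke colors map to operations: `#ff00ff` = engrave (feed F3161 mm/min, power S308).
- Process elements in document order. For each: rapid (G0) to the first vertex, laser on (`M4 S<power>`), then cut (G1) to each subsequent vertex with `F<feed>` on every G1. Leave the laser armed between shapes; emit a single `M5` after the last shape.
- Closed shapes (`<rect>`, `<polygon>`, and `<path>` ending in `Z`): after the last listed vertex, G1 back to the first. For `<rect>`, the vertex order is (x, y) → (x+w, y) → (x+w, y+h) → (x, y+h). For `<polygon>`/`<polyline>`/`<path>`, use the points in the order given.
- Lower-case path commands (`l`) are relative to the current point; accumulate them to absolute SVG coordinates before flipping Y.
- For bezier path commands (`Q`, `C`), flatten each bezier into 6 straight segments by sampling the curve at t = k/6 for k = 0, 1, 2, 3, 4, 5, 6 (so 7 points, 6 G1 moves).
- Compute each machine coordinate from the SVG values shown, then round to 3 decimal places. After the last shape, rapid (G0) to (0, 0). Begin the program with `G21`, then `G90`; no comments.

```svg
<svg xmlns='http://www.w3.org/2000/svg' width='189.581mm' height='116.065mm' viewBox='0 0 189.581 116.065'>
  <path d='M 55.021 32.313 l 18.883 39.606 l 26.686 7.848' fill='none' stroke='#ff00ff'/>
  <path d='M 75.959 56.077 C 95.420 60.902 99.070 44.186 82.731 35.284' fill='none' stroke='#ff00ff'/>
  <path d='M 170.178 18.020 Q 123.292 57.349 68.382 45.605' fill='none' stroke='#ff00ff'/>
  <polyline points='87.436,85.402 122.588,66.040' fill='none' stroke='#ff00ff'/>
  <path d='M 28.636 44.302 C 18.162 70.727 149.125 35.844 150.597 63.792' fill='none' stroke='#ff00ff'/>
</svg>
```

viewBox `0 0 189.581 116.065` with mm width/height → 1 unit = 1 mm. Flip: y_m = 116.065 − y_svg.

**Shape 1** — `<path>` open polyline, stroke `#ff00ff` → engrave (S308, F3161). Machine vertices: (55.021,83.752) → (73.904,44.146) → (100.590,36.298). Open path.

**Shape 2** — `<path>` cubic bezier, stroke `#ff00ff` → engrave (S308, F3161). Control points (SVG): P0=(75.959,56.077), P1=(95.420,60.902), P2=(99.070,44.186), P3=(82.731,35.284); sampled at t=k/6. Machine vertices: (75.959,59.988) → (84.353,59.235) → (89.995,61.256) → (92.770,65.237) → (92.562,70.362) → (89.254,75.815) → (82.731,80.781). Open path.

**Shape 3** — `<path>` quadratic bezier, stroke `#ff00ff` → engrave (S308, F3161). Control points (SVG): P0=(170.178,18.020), P1=(123.292,57.349), P2=(68.382,45.605); sampled at t=k/6. Machine vertices: (170.178,98.045) → (154.326,86.354) → (138.029,77.500) → (121.286,71.484) → (104.097,68.305) → (86.462,67.964) → (68.382,70.460). Open path.

**Shape 4** — `<polyline>` line segment, stroke `#ff00ff` → engrave (S308, F3161). Machine vertices: (87.436,30.663) → (122.588,50.025). Open path.

**Shape 5** — `<path>` cubic bezier, stroke `#ff00ff` → engrave (S308, F3161). Control points (SVG): P0=(28.636,44.302), P1=(18.162,70.727), P2=(149.125,35.844), P3=(150.597,63.792); sampled at t=k/6. Machine vertices: (28.636,71.763) → (33.931,63.085) → (55.273,61.176) → (85.137,62.589) → (115.996,63.875) → (140.324,61.586) → (150.597,52.273). Open path.

G21
G90
G0 X55.021 Y83.752
M4 S308
G1 X73.904 Y44.146 F3161
G1 X100.590 Y36.298 F3161
G0 X75.959 Y59.988
M4 S308
G1 X84.353 Y59.235 F3161
G1 X89.995 Y61.256 F3161
G1 X92.770 Y65.237 F3161
G1 X92.562 Y70.362 F3161
G1 X89.254 Y75.815 F3161
G1 X82.731 Y80.781 F3161
G0 X170.178 Y98.045
M4 S308
G1 X154.326 Y86.354 F3161
G1 X138.029 Y77.500 F3161
G1 X121.286 Y71.484 F3161
G1 X104.097 Y68.305 F3161
G1 X86.462 Y67.964 F3161
G1 X68.382 Y70.460 F3161
G0 X87.436 Y30.663
M4 S308
G1 X122.588 Y50.025 F3161
G0 X28.636 Y71.763
M4 S308
G1 X33.931 Y63.085 F3161
G1 X55.273 Y61.176 F3161
G1 X85.137 Y62.589 F3161
G1 X115.996 Y63.875 F3161
G1 X140.324 Y61.586 F3161
G1 X150.597 Y52.273 F3161
M5
G0 X0.000 Y0.000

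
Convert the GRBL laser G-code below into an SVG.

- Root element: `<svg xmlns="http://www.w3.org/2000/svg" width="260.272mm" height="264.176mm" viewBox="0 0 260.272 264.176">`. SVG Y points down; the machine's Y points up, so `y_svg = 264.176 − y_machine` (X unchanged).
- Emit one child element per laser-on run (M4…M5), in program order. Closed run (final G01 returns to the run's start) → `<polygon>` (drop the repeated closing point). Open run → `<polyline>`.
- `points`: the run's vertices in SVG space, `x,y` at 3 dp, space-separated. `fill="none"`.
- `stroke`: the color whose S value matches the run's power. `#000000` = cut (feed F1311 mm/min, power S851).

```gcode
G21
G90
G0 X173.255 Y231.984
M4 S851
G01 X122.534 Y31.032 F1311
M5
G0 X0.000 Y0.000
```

<svg xmlns="http://www.w3.org/2000/svg" width="260.272mm" height="264.176mm" viewBox="0 0 260.272 264.176">
  <polyline points="173.255,32.192 122.534,233.144" fill="none" stroke="#000000"/>
</svg>

Each laser-on run becomes one SVG element. Flip Y back into SVG space with y_svg = 264.176 − y_machine. Every run uses S851, so all elements get stroke `#000000` (cut).

Run 1: The run is open, so emit a `<polyline>` with points (Y-flipped): 173.255,32.192 122.534,233.144.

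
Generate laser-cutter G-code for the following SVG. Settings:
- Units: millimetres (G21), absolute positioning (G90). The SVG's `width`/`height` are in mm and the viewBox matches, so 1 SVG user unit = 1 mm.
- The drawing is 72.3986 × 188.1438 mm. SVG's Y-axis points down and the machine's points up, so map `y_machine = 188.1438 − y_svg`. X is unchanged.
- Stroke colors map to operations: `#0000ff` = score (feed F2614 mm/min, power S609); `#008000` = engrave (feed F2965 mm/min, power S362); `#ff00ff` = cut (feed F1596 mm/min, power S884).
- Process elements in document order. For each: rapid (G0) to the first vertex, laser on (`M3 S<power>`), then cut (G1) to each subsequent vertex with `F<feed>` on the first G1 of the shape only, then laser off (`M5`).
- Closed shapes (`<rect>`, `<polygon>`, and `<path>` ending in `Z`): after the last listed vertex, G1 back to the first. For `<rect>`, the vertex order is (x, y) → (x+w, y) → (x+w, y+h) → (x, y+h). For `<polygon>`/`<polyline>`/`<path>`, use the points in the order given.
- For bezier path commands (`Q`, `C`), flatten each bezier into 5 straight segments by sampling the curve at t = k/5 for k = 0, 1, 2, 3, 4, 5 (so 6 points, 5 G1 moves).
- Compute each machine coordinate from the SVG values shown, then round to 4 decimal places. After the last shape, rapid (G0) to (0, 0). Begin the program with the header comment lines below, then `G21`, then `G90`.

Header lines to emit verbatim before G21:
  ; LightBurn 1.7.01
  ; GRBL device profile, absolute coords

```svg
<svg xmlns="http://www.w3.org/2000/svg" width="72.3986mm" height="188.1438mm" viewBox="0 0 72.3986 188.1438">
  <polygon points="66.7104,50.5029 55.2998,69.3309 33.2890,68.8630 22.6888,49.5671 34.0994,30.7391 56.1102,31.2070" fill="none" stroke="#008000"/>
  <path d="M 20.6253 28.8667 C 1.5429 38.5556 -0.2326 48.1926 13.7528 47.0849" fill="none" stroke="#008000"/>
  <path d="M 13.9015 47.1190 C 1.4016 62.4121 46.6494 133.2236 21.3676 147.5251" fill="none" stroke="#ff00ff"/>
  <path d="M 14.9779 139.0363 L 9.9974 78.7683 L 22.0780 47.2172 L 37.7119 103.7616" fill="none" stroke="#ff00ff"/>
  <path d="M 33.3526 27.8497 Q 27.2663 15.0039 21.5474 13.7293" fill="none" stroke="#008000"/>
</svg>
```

viewBox `0 0 72.3986 188.1438` with mm width/height → 1 unit = 1 mm. Flip: y_m = 188.1438 − y_svg.

**Shape 1** — `<polygon>` regular polygon, stroke `#008000` → engrave (S362, F2965). Machine vertices: (66.7104,137.6409) → (55.2998,118.8129) → (33.2890,119.2808) → (22.6888,138.5767) → (34.0994,157.4047) → (56.1102,156.9368) → (66.7104,137.6409). Closed: final G1 returns to the first vertex.

**Shape 2** — `<path>` cubic bezier, stroke `#008000` → engrave (S362, F2965). Control points (SVG): P0=(20.6253,28.8667), P1=(1.5429,38.5556), P2=(-0.2326,48.1926), P3=(13.7528,47.0849); sampled at t=k/5. Machine vertices: (20.6253,159.2771) → (11.2403,153.5555) → (5.9348,148.3597) → (4.6345,144.2028) → (7.2652,141.5981) → (13.7528,141.0589). Open path.

**Shape 3** — `<path>` cubic bezier, stroke `#ff00ff` → cut (S884, F1596). Control points (SVG): P0=(13.9015,47.1190), P1=(1.4016,62.4121), P2=(46.6494,133.2236), P3=(21.3676,147.5251); sampled at t=k/5. Machine vertices: (13.9015,141.0248) → (12.3051,126.0830) → (18.4108,103.1941) → (26.0613,77.7355) → (29.0993,55.0846) → (21.3676,40.6187). Open path.

**Shape 4** — `<path>` open polyline, stroke `#ff00ff` → cut (S884, F1596). Machine vertices: (14.9779,49.1075) → (9.9974,109.3755) → (22.0780,140.9266) → (37.7119,84.3822). Open path.

**Shape 5** — `<path>` quadratic bezier, stroke `#008000` → engrave (S362, F2965). Control points (SVG): P0=(33.3526,27.8497), P1=(27.2663,15.0039), P2=(21.5474,13.7293); sampled at t=k/5. Machine vertices: (33.3526,160.2941) → (30.9328,164.9696) → (28.5423,168.7193) → (26.1813,171.5434) → (23.8497,173.4418) → (21.5474,174.4145). Open path.

; LightBurn 1.7.01
; GRBL device profile, absolute coords
G21
G90
G0 X66.7104 Y137.6409
M3 S362
G1 X55.2998 Y118.8129 F2965
G1 X33.2890 Y119.2808
G1 X22.6888 Y138.5767
G1 X34.0994 Y157.4047
G1 X56.1102 Y156.9368
G1 X66.7104 Y137.6409
M5
G0 X20.6253 Y159.2771
M3 S362
G1 X11.2403 Y153.5555 F2965
G1 X5.9348 Y148.3597
G1 X4.6345 Y144.2028
G1 X7.2652 Y141.5981
G1 X13.7528 Y141.0589
M5
G0 X13.9015 Y141.0248
M3 S884
G1 X12.3051 Y126.0830 F1596
G1 X18.4108 Y103.1941
G1 X26.0613 Y77.7355
G1 X29.0993 Y55.0846
G1 X21.3676 Y40.6187
M5
G0 X14.9779 Y49.1075
M3 S884
G1 X9.9974 Y109.3755 F1596
G1 X22.0780 Y140.9266
G1 X37.7119 Y84.3822
M5
G0 X33.3526 Y160.2941
M3 S362
G1 X30.9328 Y164.9696 F2965
G1 X28.5423 Y168.7193
G1 X26.1813 Y171.5434
G1 X23.8497 Y173.4418
G1 X21.5474 Y174.4145
M5
G0 X0.0000 Y0.0000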